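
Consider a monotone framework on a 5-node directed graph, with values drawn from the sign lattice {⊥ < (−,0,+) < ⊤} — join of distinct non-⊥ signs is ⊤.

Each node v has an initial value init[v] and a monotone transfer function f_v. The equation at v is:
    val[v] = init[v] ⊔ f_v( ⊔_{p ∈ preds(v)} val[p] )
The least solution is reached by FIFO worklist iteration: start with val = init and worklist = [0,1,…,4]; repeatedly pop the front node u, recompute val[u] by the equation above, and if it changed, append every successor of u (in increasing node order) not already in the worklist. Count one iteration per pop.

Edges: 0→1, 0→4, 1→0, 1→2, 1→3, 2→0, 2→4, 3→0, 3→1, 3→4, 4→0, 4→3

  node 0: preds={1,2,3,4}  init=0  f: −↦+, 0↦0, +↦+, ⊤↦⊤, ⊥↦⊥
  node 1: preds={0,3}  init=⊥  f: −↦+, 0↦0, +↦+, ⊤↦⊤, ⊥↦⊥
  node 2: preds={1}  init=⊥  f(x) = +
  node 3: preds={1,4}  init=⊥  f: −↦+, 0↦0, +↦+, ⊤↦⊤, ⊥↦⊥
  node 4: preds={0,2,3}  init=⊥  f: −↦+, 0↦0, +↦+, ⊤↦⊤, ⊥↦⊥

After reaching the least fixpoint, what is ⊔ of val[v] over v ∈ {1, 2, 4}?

Trace (12 dequeues):
  [1] u=0 | in ⊥ | out 0 | ==
  [2] u=1 | in 0 | out 0 | prev ⊥ | push {0}
  [3] u=2 | in 0 | out + | prev ⊥ | push {}
  [4] u=3 | in 0 | out 0 | prev ⊥ | push {1}
  [5] u=4 | in ⊤ | out ⊤ | prev ⊥ | push {3}
  [6] u=0 | in ⊤ | out ⊤ | prev 0 | push {4}
  [7] u=1 | in ⊤ | out ⊤ | prev 0 | push {0,2}
  [8] u=3 | in ⊤ | out ⊤ | prev 0 | push {1}
  [9] u=4 | in ⊤ | out ⊤ | ==
  [10] u=0 | in ⊤ | out ⊤ | ==
  [11] u=2 | in ⊤ | out + | ==
  [12] u=1 | in ⊤ | out ⊤ | ==

Converged values:
  [0] ⊤
  [1] ⊤
  [2] +
  [3] ⊤
  [4] ⊤

⊤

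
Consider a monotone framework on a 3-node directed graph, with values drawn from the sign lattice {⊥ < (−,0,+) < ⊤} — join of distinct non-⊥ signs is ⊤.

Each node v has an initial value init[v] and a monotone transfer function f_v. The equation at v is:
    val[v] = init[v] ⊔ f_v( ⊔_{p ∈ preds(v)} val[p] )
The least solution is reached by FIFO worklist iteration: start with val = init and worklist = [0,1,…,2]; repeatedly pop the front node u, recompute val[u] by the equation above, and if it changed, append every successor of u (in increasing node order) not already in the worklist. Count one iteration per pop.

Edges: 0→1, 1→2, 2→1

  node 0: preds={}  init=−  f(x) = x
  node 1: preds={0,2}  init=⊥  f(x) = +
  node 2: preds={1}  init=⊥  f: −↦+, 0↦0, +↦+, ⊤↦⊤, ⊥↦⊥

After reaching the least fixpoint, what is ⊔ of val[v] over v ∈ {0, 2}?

⊤

Worklist (4 pops):
  #1 pop 0: in=⊥ → − (no change)
  #2 pop 1: in=− → + (was ⊥); enqueue []
  #3 pop 2: in=+ → + (was ⊥); enqueue [1]
  #4 pop 1: in=⊤ → + (no change)

Fixpoint:
  val[0] = −
  val[1] = +
  val[2] = +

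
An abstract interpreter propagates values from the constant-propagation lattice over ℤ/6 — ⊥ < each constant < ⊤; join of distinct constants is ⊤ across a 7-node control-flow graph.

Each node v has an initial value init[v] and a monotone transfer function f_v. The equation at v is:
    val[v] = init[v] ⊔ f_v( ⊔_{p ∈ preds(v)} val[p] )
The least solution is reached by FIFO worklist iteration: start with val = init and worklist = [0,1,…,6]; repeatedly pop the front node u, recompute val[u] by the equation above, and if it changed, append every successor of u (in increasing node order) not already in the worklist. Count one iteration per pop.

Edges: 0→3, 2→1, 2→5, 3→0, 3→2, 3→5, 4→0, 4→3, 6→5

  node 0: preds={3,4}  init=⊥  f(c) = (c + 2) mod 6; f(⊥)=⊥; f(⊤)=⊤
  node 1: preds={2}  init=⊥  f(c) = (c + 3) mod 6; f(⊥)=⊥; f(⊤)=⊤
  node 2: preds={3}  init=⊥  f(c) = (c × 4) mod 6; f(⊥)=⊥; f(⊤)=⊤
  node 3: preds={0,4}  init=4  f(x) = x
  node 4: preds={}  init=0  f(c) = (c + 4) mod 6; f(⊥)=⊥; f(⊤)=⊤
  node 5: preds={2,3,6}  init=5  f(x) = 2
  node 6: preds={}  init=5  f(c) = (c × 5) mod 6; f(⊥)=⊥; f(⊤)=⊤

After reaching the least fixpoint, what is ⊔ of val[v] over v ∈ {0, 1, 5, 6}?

Iteration log — 12 steps:
  step 1. node 0  ⊔preds=⊤  new=⊤  old=⊥  +wl: 
  step 2. node 1  ⊔preds=⊥  new=⊥  stable
  step 3. node 2  ⊔preds=4  new=4  old=⊥  +wl: 1
  step 4. node 3  ⊔preds=⊤  new=⊤  old=4  +wl: 0,2
  step 5. node 4  ⊔preds=⊥  new=0  stable
  step 6. node 5  ⊔preds=⊤  new=⊤  old=5  +wl: 
  step 7. node 6  ⊔preds=⊥  new=5  stable
  step 8. node 1  ⊔preds=4  new=1  old=⊥  +wl: 
  step 9. node 0  ⊔preds=⊤  new=⊤  stable
  step 10. node 2  ⊔preds=⊤  new=⊤  old=4  +wl: 1,5
  step 11. node 1  ⊔preds=⊤  new=⊤  old=1  +wl: 
  step 12. node 5  ⊔preds=⊤  new=⊤  stable

Least fixpoint reached:
  node 0: ⊤
  node 1: ⊤
  node 2: ⊤
  node 3: ⊤
  node 4: 0
  node 5: ⊤
  node 6: 5

⊤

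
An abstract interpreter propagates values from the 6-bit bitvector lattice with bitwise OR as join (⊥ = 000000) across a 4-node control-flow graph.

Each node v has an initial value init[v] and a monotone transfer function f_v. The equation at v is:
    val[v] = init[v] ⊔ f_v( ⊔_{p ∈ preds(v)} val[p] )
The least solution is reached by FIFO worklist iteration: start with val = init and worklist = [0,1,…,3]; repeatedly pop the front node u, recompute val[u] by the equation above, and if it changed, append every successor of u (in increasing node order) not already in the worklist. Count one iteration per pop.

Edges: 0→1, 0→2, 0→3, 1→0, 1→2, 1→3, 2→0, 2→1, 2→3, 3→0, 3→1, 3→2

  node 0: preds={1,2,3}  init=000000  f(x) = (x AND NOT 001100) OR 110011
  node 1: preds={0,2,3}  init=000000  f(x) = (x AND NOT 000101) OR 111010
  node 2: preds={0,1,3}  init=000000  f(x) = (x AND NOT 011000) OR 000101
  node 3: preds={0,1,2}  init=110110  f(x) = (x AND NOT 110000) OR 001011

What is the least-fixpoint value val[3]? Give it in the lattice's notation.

111111

Iteration log — 7 steps:
  step 1. node 0  ⊔preds=110110  new=110011  old=000000  +wl: 
  step 2. node 1  ⊔preds=110111  new=111010  old=000000  +wl: 0
  step 3. node 2  ⊔preds=111111  new=100111  old=000000  +wl: 1
  step 4. node 3  ⊔preds=111111  new=111111  old=110110  +wl: 2
  step 5. node 0  ⊔preds=111111  new=110011  stable
  step 6. node 1  ⊔preds=111111  new=111010  stable
  step 7. node 2  ⊔preds=111111  new=100111  stable

Least fixpoint reached:
  node 0: 110011
  node 1: 111010
  node 2: 100111
  node 3: 111111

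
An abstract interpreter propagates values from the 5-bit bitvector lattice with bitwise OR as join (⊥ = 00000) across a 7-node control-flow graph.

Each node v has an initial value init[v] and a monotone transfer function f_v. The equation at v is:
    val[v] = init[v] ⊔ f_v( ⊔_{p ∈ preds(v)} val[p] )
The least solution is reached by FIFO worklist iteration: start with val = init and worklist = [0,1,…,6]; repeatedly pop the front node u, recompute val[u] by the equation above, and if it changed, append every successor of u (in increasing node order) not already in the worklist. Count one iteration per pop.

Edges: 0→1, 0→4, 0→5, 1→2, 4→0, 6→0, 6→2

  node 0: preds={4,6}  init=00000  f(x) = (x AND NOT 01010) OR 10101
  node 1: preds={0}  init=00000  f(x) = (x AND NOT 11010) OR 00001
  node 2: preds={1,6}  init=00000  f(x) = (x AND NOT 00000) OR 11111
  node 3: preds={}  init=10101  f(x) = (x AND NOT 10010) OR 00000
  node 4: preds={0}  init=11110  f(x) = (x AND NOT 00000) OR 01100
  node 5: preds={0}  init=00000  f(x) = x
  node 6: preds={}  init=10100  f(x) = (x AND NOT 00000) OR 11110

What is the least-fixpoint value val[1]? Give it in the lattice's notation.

Worklist (9 pops):
  #1 pop 0: in=11110 → 10101 (was 00000); enqueue []
  #2 pop 1: in=10101 → 00101 (was 00000); enqueue []
  #3 pop 2: in=10101 → 11111 (was 00000); enqueue []
  #4 pop 3: in=00000 → 10101 (no change)
  #5 pop 4: in=10101 → 11111 (was 11110); enqueue [0]
  #6 pop 5: in=10101 → 10101 (was 00000); enqueue []
  #7 pop 6: in=00000 → 11110 (was 10100); enqueue [2]
  #8 pop 0: in=11111 → 10101 (no change)
  #9 pop 2: in=11111 → 11111 (no change)

Fixpoint:
  val[0] = 10101
  val[1] = 00101
  val[2] = 11111
  val[3] = 10101
  val[4] = 11111
  val[5] = 10101
  val[6] = 11110

00101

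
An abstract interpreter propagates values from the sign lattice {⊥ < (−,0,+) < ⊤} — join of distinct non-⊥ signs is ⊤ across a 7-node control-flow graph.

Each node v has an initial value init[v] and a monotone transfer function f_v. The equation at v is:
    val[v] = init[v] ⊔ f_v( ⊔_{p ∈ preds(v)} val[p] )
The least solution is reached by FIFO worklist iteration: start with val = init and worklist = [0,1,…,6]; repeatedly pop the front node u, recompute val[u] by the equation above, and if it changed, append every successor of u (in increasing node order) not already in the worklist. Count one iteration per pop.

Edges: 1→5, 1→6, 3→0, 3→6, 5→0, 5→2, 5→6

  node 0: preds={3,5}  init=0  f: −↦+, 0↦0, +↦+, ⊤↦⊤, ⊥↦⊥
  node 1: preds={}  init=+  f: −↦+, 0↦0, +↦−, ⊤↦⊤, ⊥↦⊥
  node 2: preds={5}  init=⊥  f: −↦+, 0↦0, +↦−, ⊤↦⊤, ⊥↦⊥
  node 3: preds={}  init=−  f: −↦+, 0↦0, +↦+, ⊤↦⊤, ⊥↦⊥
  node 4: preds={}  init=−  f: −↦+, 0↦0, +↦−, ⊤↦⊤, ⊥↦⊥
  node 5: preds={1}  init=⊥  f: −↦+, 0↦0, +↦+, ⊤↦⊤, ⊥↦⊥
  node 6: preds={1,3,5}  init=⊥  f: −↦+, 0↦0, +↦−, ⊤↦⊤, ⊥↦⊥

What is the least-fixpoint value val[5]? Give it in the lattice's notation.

Trace (9 dequeues):
  [1] u=0 | in − | out ⊤ | prev 0 | push {}
  [2] u=1 | in ⊥ | out + | ==
  [3] u=2 | in ⊥ | out ⊥ | ==
  [4] u=3 | in ⊥ | out − | ==
  [5] u=4 | in ⊥ | out − | ==
  [6] u=5 | in + | out + | prev ⊥ | push {0,2}
  [7] u=6 | in ⊤ | out ⊤ | prev ⊥ | push {}
  [8] u=0 | in ⊤ | out ⊤ | ==
  [9] u=2 | in + | out − | prev ⊥ | push {}

Converged values:
  [0] ⊤
  [1] +
  [2] −
  [3] −
  [4] −
  [5] +
  [6] ⊤

+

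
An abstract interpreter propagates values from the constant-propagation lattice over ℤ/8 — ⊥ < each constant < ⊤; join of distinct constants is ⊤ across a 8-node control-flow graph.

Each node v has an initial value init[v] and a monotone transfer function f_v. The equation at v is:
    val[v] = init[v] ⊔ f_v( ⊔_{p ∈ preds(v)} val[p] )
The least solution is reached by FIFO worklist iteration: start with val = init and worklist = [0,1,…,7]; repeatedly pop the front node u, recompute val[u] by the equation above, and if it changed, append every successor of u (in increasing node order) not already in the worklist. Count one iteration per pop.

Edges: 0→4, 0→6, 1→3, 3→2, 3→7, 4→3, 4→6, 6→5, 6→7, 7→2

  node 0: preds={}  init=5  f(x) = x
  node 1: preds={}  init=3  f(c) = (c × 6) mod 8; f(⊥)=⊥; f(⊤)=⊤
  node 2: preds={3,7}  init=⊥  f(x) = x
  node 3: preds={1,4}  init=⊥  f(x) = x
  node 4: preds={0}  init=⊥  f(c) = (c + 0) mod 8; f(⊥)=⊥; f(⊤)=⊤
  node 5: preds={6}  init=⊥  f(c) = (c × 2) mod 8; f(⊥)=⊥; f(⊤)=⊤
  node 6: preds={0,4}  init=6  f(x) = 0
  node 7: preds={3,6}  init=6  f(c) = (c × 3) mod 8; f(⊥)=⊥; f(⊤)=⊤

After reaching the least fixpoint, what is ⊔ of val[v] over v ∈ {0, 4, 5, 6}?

⊤

Trace (13 dequeues):
  [1] u=0 | in ⊥ | out 5 | ==
  [2] u=1 | in ⊥ | out 3 | ==
  [3] u=2 | in 6 | out 6 | prev ⊥ | push {}
  [4] u=3 | in 3 | out 3 | prev ⊥ | push {2}
  [5] u=4 | in 5 | out 5 | prev ⊥ | push {3}
  [6] u=5 | in 6 | out 4 | prev ⊥ | push {}
  [7] u=6 | in 5 | out ⊤ | prev 6 | push {5}
  [8] u=7 | in ⊤ | out ⊤ | prev 6 | push {}
  [9] u=2 | in ⊤ | out ⊤ | prev 6 | push {}
  [10] u=3 | in ⊤ | out ⊤ | prev 3 | push {2,7}
  [11] u=5 | in ⊤ | out ⊤ | prev 4 | push {}
  [12] u=2 | in ⊤ | out ⊤ | ==
  [13] u=7 | in ⊤ | out ⊤ | ==

Converged values:
  [0] 5
  [1] 3
  [2] ⊤
  [3] ⊤
  [4] 5
  [5] ⊤
  [6] ⊤
  [7] ⊤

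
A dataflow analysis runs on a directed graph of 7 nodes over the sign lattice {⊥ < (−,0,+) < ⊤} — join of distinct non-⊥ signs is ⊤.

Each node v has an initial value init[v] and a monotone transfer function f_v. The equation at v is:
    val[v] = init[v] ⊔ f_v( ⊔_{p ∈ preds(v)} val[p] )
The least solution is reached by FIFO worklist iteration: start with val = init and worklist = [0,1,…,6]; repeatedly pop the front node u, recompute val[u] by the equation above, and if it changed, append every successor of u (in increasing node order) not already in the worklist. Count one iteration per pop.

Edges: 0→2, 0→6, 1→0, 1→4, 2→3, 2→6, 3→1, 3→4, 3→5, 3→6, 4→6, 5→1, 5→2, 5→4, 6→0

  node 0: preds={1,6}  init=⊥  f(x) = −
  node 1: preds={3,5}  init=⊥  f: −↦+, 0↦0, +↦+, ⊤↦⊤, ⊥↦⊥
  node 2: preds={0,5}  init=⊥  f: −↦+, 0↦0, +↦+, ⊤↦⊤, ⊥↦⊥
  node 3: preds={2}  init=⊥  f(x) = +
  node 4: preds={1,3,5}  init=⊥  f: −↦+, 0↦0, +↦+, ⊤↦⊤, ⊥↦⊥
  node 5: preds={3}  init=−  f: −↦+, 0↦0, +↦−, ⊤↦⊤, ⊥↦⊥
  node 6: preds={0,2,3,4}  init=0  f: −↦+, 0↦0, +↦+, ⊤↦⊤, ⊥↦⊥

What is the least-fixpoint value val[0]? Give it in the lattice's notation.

Worklist (11 pops):
  #1 pop 0: in=0 → − (was ⊥); enqueue []
  #2 pop 1: in=− → + (was ⊥); enqueue [0]
  #3 pop 2: in=− → + (was ⊥); enqueue []
  #4 pop 3: in=+ → + (was ⊥); enqueue [1]
  #5 pop 4: in=⊤ → ⊤ (was ⊥); enqueue []
  #6 pop 5: in=+ → − (no change)
  #7 pop 6: in=⊤ → ⊤ (was 0); enqueue []
  #8 pop 0: in=⊤ → − (no change)
  #9 pop 1: in=⊤ → ⊤ (was +); enqueue [0,4]
  #10 pop 0: in=⊤ → − (no change)
  #11 pop 4: in=⊤ → ⊤ (no change)

Fixpoint:
  val[0] = −
  val[1] = ⊤
  val[2] = +
  val[3] = +
  val[4] = ⊤
  val[5] = −
  val[6] = ⊤

−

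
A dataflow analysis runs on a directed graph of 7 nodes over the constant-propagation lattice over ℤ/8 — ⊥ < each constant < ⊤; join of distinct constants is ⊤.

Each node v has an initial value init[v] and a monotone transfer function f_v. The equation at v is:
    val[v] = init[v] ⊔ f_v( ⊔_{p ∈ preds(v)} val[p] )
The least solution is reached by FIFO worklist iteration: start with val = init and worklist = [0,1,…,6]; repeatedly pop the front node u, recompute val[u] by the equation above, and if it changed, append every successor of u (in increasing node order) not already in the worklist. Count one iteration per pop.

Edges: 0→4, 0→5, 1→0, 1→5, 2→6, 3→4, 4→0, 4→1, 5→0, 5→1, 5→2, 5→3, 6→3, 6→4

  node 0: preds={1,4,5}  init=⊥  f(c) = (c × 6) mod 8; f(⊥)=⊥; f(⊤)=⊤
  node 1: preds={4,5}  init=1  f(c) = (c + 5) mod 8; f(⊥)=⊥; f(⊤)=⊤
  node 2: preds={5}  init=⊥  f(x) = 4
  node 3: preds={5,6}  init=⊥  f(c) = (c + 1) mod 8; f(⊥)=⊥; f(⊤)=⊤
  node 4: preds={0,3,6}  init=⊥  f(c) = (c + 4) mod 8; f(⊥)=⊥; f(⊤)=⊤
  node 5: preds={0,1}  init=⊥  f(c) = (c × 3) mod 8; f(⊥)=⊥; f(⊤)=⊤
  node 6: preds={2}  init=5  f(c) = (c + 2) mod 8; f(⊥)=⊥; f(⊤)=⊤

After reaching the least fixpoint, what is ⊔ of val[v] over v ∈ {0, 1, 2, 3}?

⊤

Iteration log — 14 steps:
  step 1. node 0  ⊔preds=1  new=6  old=⊥  +wl: 
  step 2. node 1  ⊔preds=⊥  new=1  stable
  step 3. node 2  ⊔preds=⊥  new=4  old=⊥  +wl: 
  step 4. node 3  ⊔preds=5  new=6  old=⊥  +wl: 
  step 5. node 4  ⊔preds=⊤  new=⊤  old=⊥  +wl: 0,1
  step 6. node 5  ⊔preds=⊤  new=⊤  old=⊥  +wl: 2,3
  step 7. node 6  ⊔preds=4  new=⊤  old=5  +wl: 4
  step 8. node 0  ⊔preds=⊤  new=⊤  old=6  +wl: 5
  step 9. node 1  ⊔preds=⊤  new=⊤  old=1  +wl: 0
  step 10. node 2  ⊔preds=⊤  new=4  stable
  step 11. node 3  ⊔preds=⊤  new=⊤  old=6  +wl: 
  step 12. node 4  ⊔preds=⊤  new=⊤  stable
  step 13. node 5  ⊔preds=⊤  new=⊤  stable
  step 14. node 0  ⊔preds=⊤  new=⊤  stable

Least fixpoint reached:
  node 0: ⊤
  node 1: ⊤
  node 2: 4
  node 3: ⊤
  node 4: ⊤
  node 5: ⊤
  node 6: ⊤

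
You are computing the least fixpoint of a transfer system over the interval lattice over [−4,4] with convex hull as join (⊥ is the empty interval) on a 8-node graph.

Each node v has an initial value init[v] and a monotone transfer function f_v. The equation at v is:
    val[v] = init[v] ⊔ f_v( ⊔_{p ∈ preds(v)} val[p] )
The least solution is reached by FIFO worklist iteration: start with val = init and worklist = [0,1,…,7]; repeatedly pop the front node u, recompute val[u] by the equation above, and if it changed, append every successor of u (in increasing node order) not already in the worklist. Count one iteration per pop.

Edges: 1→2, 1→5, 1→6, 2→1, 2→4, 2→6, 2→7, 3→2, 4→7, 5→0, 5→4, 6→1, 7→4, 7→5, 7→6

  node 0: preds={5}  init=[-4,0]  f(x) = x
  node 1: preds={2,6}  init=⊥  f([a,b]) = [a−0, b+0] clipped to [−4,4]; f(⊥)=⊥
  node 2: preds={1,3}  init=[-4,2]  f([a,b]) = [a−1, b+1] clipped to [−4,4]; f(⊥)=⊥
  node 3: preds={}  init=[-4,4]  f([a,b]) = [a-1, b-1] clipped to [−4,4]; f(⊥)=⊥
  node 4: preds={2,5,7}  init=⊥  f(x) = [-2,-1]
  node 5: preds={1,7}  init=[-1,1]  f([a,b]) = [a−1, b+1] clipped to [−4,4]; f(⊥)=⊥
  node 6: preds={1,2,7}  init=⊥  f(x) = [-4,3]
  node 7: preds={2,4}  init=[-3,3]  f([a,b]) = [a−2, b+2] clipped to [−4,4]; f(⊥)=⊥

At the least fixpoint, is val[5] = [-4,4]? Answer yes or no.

Worklist (14 pops):
  #1 pop 0: in=[-1,1] → [-4,1] (was [-4,0]); enqueue []
  #2 pop 1: in=[-4,2] → [-4,2] (was ⊥); enqueue []
  #3 pop 2: in=[-4,4] → [-4,4] (was [-4,2]); enqueue [1]
  #4 pop 3: in=⊥ → [-4,4] (no change)
  #5 pop 4: in=[-4,4] → [-2,-1] (was ⊥); enqueue []
  #6 pop 5: in=[-4,3] → [-4,4] (was [-1,1]); enqueue [0,4]
  #7 pop 6: in=[-4,4] → [-4,3] (was ⊥); enqueue []
  #8 pop 7: in=[-4,4] → [-4,4] (was [-3,3]); enqueue [5,6]
  #9 pop 1: in=[-4,4] → [-4,4] (was [-4,2]); enqueue [2]
  #10 pop 0: in=[-4,4] → [-4,4] (was [-4,1]); enqueue []
  #11 pop 4: in=[-4,4] → [-2,-1] (no change)
  #12 pop 5: in=[-4,4] → [-4,4] (no change)
  #13 pop 6: in=[-4,4] → [-4,3] (no change)
  #14 pop 2: in=[-4,4] → [-4,4] (no change)

Fixpoint:
  val[0] = [-4,4]
  val[1] = [-4,4]
  val[2] = [-4,4]
  val[3] = [-4,4]
  val[4] = [-2,-1]
  val[5] = [-4,4]
  val[6] = [-4,3]
  val[7] = [-4,4]

yes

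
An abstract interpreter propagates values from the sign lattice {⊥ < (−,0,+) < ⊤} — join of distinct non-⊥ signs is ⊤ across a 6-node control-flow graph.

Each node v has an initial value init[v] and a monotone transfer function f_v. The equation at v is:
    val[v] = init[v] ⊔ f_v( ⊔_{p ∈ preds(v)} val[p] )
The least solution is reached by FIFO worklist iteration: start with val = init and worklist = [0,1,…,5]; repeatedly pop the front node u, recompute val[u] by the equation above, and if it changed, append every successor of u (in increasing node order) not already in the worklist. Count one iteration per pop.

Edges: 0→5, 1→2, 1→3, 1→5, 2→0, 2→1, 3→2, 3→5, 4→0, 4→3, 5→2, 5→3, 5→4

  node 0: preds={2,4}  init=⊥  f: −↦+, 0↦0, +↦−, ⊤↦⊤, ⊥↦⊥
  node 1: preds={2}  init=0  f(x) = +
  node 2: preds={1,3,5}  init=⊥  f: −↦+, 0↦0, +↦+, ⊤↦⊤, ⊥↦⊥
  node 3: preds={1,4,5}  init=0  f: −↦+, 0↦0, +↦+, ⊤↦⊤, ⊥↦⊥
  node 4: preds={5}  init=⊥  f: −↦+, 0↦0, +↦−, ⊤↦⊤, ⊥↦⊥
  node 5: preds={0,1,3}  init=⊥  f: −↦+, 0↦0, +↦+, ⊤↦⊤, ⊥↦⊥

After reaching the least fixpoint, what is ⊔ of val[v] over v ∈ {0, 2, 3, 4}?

Iteration log — 14 steps:
  step 1. node 0  ⊔preds=⊥  new=⊥  stable
  step 2. node 1  ⊔preds=⊥  new=⊤  old=0  +wl: 
  step 3. node 2  ⊔preds=⊤  new=⊤  old=⊥  +wl: 0,1
  step 4. node 3  ⊔preds=⊤  new=⊤  old=0  +wl: 2
  step 5. node 4  ⊔preds=⊥  new=⊥  stable
  step 6. node 5  ⊔preds=⊤  new=⊤  old=⊥  +wl: 3,4
  step 7. node 0  ⊔preds=⊤  new=⊤  old=⊥  +wl: 5
  step 8. node 1  ⊔preds=⊤  new=⊤  stable
  step 9. node 2  ⊔preds=⊤  new=⊤  stable
  step 10. node 3  ⊔preds=⊤  new=⊤  stable
  step 11. node 4  ⊔preds=⊤  new=⊤  old=⊥  +wl: 0,3
  step 12. node 5  ⊔preds=⊤  new=⊤  stable
  step 13. node 0  ⊔preds=⊤  new=⊤  stable
  step 14. node 3  ⊔preds=⊤  new=⊤  stable

Least fixpoint reached:
  node 0: ⊤
  node 1: ⊤
  node 2: ⊤
  node 3: ⊤
  node 4: ⊤
  node 5: ⊤

⊤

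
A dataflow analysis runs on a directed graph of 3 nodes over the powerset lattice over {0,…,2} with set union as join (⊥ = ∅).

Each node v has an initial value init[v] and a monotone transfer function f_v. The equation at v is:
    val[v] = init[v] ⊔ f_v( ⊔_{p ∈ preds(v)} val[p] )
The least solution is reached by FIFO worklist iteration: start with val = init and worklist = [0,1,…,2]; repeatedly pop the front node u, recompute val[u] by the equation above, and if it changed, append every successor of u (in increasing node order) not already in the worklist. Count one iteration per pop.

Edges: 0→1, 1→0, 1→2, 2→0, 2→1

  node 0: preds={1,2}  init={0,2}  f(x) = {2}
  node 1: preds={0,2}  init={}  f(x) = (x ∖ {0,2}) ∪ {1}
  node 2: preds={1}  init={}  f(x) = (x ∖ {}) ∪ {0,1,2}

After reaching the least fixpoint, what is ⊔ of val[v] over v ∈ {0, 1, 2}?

Trace (5 dequeues):
  [1] u=0 | in {} | out {0,2} | ==
  [2] u=1 | in {0,2} | out {1} | prev {} | push {0}
  [3] u=2 | in {1} | out {0,1,2} | prev {} | push {1}
  [4] u=0 | in {0,1,2} | out {0,2} | ==
  [5] u=1 | in {0,1,2} | out {1} | ==

Converged values:
  [0] {0,2}
  [1] {1}
  [2] {0,1,2}

{0,1,2}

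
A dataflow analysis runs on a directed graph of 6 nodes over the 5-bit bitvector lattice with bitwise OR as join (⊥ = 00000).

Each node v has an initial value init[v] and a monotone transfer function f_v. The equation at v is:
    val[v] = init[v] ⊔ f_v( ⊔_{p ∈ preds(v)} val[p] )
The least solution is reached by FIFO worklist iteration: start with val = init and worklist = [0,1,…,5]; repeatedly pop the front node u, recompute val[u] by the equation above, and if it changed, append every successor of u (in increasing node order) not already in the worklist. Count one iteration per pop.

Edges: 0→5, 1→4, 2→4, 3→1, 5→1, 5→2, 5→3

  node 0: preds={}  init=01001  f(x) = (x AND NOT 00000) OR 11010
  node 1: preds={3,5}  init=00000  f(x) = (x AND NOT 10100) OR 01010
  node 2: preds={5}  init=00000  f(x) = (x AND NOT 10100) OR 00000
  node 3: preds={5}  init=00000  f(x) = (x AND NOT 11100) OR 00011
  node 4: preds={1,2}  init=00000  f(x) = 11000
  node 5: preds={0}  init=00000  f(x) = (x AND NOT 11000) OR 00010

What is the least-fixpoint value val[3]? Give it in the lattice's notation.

00011

Trace (10 dequeues):
  [1] u=0 | in 00000 | out 11011 | prev 01001 | push {}
  [2] u=1 | in 00000 | out 01010 | prev 00000 | push {}
  [3] u=2 | in 00000 | out 00000 | ==
  [4] u=3 | in 00000 | out 00011 | prev 00000 | push {1}
  [5] u=4 | in 01010 | out 11000 | prev 00000 | push {}
  [6] u=5 | in 11011 | out 00011 | prev 00000 | push {2,3}
  [7] u=1 | in 00011 | out 01011 | prev 01010 | push {4}
  [8] u=2 | in 00011 | out 00011 | prev 00000 | push {}
  [9] u=3 | in 00011 | out 00011 | ==
  [10] u=4 | in 01011 | out 11000 | ==

Converged values:
  [0] 11011
  [1] 01011
  [2] 00011
  [3] 00011
  [4] 11000
  [5] 00011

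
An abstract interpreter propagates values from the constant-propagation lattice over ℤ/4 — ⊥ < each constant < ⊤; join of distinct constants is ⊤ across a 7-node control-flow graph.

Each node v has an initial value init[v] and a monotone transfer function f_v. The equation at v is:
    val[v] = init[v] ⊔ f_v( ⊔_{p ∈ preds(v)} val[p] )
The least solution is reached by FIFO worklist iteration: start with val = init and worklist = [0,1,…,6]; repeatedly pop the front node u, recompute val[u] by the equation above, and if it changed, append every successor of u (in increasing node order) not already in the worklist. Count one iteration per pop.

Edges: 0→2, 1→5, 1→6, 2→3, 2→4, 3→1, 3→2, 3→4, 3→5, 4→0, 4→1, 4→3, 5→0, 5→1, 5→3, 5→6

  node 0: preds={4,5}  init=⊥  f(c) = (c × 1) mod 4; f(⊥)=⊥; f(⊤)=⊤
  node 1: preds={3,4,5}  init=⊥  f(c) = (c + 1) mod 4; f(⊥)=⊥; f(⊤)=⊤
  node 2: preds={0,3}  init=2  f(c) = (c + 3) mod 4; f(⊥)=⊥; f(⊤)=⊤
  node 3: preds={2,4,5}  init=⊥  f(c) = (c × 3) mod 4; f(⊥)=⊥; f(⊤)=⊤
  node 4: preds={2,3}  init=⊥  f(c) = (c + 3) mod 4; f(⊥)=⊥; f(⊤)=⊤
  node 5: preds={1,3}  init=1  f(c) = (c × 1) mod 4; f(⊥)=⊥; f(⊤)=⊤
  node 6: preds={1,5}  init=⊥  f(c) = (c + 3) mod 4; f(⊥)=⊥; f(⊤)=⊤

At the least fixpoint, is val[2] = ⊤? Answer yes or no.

Iteration log — 14 steps:
  step 1. node 0  ⊔preds=1  new=1  old=⊥  +wl: 
  step 2. node 1  ⊔preds=1  new=2  old=⊥  +wl: 
  step 3. node 2  ⊔preds=1  new=⊤  old=2  +wl: 
  step 4. node 3  ⊔preds=⊤  new=⊤  old=⊥  +wl: 1,2
  step 5. node 4  ⊔preds=⊤  new=⊤  old=⊥  +wl: 0,3
  step 6. node 5  ⊔preds=⊤  new=⊤  old=1  +wl: 
  step 7. node 6  ⊔preds=⊤  new=⊤  old=⊥  +wl: 
  step 8. node 1  ⊔preds=⊤  new=⊤  old=2  +wl: 5,6
  step 9. node 2  ⊔preds=⊤  new=⊤  stable
  step 10. node 0  ⊔preds=⊤  new=⊤  old=1  +wl: 2
  step 11. node 3  ⊔preds=⊤  new=⊤  stable
  step 12. node 5  ⊔preds=⊤  new=⊤  stable
  step 13. node 6  ⊔preds=⊤  new=⊤  stable
  step 14. node 2  ⊔preds=⊤  new=⊤  stable

Least fixpoint reached:
  node 0: ⊤
  node 1: ⊤
  node 2: ⊤
  node 3: ⊤
  node 4: ⊤
  node 5: ⊤
  node 6: ⊤

yes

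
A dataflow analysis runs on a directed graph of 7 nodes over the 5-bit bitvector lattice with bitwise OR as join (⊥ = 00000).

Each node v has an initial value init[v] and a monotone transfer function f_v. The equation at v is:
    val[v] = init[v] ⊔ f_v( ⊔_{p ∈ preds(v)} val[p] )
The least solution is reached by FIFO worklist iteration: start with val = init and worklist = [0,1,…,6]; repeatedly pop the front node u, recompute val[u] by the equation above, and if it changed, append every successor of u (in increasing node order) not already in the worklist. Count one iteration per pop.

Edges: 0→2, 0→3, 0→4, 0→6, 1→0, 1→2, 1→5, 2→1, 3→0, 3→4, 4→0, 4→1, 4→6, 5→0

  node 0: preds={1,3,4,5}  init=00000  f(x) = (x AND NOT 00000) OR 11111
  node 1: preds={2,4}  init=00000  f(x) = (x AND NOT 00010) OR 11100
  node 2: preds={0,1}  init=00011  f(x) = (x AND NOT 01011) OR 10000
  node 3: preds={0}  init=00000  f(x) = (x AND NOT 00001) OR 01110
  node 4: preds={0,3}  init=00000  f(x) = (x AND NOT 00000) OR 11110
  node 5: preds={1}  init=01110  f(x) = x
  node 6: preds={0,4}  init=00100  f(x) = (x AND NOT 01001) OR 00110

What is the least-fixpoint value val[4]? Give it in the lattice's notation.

11111

Iteration log — 9 steps:
  step 1. node 0  ⊔preds=01110  new=11111  old=00000  +wl: 
  step 2. node 1  ⊔preds=00011  new=11101  old=00000  +wl: 0
  step 3. node 2  ⊔preds=11111  new=10111  old=00011  +wl: 1
  step 4. node 3  ⊔preds=11111  new=11110  old=00000  +wl: 
  step 5. node 4  ⊔preds=11111  new=11111  old=00000  +wl: 
  step 6. node 5  ⊔preds=11101  new=11111  old=01110  +wl: 
  step 7. node 6  ⊔preds=11111  new=10110  old=00100  +wl: 
  step 8. node 0  ⊔preds=11111  new=11111  stable
  step 9. node 1  ⊔preds=11111  new=11101  stable

Least fixpoint reached:
  node 0: 11111
  node 1: 11101
  node 2: 10111
  node 3: 11110
  node 4: 11111
  node 5: 11111
  node 6: 10110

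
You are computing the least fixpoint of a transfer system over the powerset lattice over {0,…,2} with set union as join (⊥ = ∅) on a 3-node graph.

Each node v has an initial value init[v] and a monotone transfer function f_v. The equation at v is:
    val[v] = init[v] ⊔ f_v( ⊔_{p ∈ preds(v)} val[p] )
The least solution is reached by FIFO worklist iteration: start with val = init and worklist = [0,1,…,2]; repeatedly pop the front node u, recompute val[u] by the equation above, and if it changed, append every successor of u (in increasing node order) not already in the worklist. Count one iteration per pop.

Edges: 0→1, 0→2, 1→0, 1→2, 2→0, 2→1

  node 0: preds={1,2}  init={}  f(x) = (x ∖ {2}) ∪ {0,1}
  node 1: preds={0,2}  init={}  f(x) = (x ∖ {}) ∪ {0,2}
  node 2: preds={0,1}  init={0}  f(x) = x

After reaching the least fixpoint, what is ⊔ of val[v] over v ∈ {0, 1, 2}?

Iteration log — 5 steps:
  step 1. node 0  ⊔preds={0}  new={0,1}  old={}  +wl: 
  step 2. node 1  ⊔preds={0,1}  new={0,1,2}  old={}  +wl: 0
  step 3. node 2  ⊔preds={0,1,2}  new={0,1,2}  old={0}  +wl: 1
  step 4. node 0  ⊔preds={0,1,2}  new={0,1}  stable
  step 5. node 1  ⊔preds={0,1,2}  new={0,1,2}  stable

Least fixpoint reached:
  node 0: {0,1}
  node 1: {0,1,2}
  node 2: {0,1,2}

{0,1,2}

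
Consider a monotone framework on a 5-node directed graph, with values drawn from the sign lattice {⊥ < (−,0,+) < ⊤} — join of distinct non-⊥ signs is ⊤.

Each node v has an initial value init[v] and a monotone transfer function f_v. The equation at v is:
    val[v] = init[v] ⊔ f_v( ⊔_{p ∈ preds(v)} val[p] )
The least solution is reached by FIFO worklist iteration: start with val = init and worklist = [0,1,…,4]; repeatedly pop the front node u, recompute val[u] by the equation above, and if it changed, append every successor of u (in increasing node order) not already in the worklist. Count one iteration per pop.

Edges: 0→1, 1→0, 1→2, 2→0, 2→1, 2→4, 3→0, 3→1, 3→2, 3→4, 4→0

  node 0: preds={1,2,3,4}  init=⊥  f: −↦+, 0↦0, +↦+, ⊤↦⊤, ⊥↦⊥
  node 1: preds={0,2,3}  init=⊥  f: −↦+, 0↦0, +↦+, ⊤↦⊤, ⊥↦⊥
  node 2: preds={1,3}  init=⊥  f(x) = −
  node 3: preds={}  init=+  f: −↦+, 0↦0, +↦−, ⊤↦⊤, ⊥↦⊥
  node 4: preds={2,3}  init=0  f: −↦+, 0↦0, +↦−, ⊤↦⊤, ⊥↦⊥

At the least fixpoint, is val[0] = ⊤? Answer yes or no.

yes

Worklist (7 pops):
  #1 pop 0: in=⊤ → ⊤ (was ⊥); enqueue []
  #2 pop 1: in=⊤ → ⊤ (was ⊥); enqueue [0]
  #3 pop 2: in=⊤ → − (was ⊥); enqueue [1]
  #4 pop 3: in=⊥ → + (no change)
  #5 pop 4: in=⊤ → ⊤ (was 0); enqueue []
  #6 pop 0: in=⊤ → ⊤ (no change)
  #7 pop 1: in=⊤ → ⊤ (no change)

Fixpoint:
  val[0] = ⊤
  val[1] = ⊤
  val[2] = −
  val[3] = +
  val[4] = ⊤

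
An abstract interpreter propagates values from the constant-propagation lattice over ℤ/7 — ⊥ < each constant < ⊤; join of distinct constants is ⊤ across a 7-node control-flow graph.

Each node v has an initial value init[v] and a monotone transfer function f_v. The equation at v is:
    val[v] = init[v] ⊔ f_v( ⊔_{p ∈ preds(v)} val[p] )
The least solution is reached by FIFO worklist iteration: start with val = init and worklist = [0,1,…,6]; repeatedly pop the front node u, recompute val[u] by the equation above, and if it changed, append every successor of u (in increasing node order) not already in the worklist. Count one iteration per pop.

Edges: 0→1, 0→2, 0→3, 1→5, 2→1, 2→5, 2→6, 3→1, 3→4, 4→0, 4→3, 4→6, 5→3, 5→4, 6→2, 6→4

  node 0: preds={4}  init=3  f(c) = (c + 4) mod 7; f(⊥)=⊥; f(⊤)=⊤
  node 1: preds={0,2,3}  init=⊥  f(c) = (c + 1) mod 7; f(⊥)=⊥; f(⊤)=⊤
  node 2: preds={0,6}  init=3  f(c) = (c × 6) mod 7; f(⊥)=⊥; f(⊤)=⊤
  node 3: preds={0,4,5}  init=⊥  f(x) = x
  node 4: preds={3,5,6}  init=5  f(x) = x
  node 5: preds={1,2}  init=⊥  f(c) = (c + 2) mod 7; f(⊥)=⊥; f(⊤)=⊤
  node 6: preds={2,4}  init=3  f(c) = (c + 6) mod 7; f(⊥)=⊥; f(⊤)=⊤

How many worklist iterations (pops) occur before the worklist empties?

Iteration log — 12 steps:
  step 1. node 0  ⊔preds=5  new=⊤  old=3  +wl: 
  step 2. node 1  ⊔preds=⊤  new=⊤  old=⊥  +wl: 
  step 3. node 2  ⊔preds=⊤  new=⊤  old=3  +wl: 1
  step 4. node 3  ⊔preds=⊤  new=⊤  old=⊥  +wl: 
  step 5. node 4  ⊔preds=⊤  new=⊤  old=5  +wl: 0,3
  step 6. node 5  ⊔preds=⊤  new=⊤  old=⊥  +wl: 4
  step 7. node 6  ⊔preds=⊤  new=⊤  old=3  +wl: 2
  step 8. node 1  ⊔preds=⊤  new=⊤  stable
  step 9. node 0  ⊔preds=⊤  new=⊤  stable
  step 10. node 3  ⊔preds=⊤  new=⊤  stable
  step 11. node 4  ⊔preds=⊤  new=⊤  stable
  step 12. node 2  ⊔preds=⊤  new=⊤  stable

Least fixpoint reached:
  node 0: ⊤
  node 1: ⊤
  node 2: ⊤
  node 3: ⊤
  node 4: ⊤
  node 5: ⊤
  node 6: ⊤

12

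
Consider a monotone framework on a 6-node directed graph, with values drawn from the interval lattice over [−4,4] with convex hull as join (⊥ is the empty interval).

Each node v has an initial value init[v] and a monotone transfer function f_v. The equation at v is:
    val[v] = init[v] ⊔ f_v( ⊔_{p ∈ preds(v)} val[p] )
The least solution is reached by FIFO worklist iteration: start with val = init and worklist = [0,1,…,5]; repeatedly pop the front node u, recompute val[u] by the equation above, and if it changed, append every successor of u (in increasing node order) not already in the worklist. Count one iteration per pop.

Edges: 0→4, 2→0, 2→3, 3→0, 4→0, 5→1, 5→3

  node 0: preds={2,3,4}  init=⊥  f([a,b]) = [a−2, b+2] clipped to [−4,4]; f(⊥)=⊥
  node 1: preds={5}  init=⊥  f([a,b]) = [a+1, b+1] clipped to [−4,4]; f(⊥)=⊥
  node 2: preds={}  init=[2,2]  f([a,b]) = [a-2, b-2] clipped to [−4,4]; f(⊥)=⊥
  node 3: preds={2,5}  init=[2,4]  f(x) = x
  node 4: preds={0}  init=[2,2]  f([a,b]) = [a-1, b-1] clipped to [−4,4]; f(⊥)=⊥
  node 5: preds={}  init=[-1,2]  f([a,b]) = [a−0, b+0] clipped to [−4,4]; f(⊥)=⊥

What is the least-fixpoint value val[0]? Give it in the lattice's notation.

Worklist (10 pops):
  #1 pop 0: in=[2,4] → [0,4] (was ⊥); enqueue []
  #2 pop 1: in=[-1,2] → [0,3] (was ⊥); enqueue []
  #3 pop 2: in=⊥ → [2,2] (no change)
  #4 pop 3: in=[-1,2] → [-1,4] (was [2,4]); enqueue [0]
  #5 pop 4: in=[0,4] → [-1,3] (was [2,2]); enqueue []
  #6 pop 5: in=⊥ → [-1,2] (no change)
  #7 pop 0: in=[-1,4] → [-3,4] (was [0,4]); enqueue [4]
  #8 pop 4: in=[-3,4] → [-4,3] (was [-1,3]); enqueue [0]
  #9 pop 0: in=[-4,4] → [-4,4] (was [-3,4]); enqueue [4]
  #10 pop 4: in=[-4,4] → [-4,3] (no change)

Fixpoint:
  val[0] = [-4,4]
  val[1] = [0,3]
  val[2] = [2,2]
  val[3] = [-1,4]
  val[4] = [-4,3]
  val[5] = [-1,2]

[-4,4]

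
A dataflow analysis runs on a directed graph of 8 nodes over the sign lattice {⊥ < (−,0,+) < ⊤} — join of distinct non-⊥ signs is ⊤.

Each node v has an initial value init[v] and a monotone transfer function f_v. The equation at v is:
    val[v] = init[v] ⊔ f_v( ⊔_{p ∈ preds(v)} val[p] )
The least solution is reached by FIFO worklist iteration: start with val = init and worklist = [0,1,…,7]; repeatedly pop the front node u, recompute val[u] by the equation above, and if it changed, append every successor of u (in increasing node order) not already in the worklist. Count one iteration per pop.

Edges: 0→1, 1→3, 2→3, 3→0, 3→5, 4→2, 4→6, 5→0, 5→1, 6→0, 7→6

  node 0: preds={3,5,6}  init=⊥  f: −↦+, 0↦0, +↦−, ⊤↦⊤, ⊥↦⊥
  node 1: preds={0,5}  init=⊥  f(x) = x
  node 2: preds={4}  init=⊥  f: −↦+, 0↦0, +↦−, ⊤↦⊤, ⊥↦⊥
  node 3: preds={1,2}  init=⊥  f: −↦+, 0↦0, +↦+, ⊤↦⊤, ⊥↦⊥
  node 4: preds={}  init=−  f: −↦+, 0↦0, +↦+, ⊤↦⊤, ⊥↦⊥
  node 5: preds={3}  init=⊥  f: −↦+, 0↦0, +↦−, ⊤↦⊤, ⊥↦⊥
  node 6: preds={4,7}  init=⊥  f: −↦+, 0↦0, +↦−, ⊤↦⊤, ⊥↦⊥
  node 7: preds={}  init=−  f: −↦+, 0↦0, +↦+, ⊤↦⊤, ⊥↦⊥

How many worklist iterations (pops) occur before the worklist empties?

Trace (15 dequeues):
  [1] u=0 | in ⊥ | out ⊥ | ==
  [2] u=1 | in ⊥ | out ⊥ | ==
  [3] u=2 | in − | out + | prev ⊥ | push {}
  [4] u=3 | in + | out + | prev ⊥ | push {0}
  [5] u=4 | in ⊥ | out − | ==
  [6] u=5 | in + | out − | prev ⊥ | push {1}
  [7] u=6 | in − | out + | prev ⊥ | push {}
  [8] u=7 | in ⊥ | out − | ==
  [9] u=0 | in ⊤ | out ⊤ | prev ⊥ | push {}
  [10] u=1 | in ⊤ | out ⊤ | prev ⊥ | push {3}
  [11] u=3 | in ⊤ | out ⊤ | prev + | push {0,5}
  [12] u=0 | in ⊤ | out ⊤ | ==
  [13] u=5 | in ⊤ | out ⊤ | prev − | push {0,1}
  [14] u=0 | in ⊤ | out ⊤ | ==
  [15] u=1 | in ⊤ | out ⊤ | ==

Converged values:
  [0] ⊤
  [1] ⊤
  [2] +
  [3] ⊤
  [4] −
  [5] ⊤
  [6] +
  [7] −

15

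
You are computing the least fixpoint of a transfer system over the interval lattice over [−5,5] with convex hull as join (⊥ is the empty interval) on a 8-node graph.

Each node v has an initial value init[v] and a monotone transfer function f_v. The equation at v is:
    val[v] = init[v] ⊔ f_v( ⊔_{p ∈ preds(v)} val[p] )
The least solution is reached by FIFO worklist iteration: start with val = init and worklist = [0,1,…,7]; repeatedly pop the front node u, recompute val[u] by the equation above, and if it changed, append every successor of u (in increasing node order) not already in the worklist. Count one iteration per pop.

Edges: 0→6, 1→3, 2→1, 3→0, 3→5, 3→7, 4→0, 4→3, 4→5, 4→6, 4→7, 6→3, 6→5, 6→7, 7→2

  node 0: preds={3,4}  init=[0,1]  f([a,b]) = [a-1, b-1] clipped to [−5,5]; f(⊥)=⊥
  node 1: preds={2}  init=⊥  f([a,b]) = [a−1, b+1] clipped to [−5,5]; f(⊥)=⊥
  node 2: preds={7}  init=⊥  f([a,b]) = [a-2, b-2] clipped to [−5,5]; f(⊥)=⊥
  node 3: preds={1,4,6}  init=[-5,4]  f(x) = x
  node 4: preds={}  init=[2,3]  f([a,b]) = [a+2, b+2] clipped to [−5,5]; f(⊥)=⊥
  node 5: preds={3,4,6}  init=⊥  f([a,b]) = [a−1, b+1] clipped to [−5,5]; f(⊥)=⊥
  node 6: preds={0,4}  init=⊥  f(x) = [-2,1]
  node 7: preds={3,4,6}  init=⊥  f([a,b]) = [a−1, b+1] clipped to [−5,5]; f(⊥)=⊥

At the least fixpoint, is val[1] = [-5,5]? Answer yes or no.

Worklist (13 pops):
  #1 pop 0: in=[-5,4] → [-5,3] (was [0,1]); enqueue []
  #2 pop 1: in=⊥ → ⊥ (no change)
  #3 pop 2: in=⊥ → ⊥ (no change)
  #4 pop 3: in=[2,3] → [-5,4] (no change)
  #5 pop 4: in=⊥ → [2,3] (no change)
  #6 pop 5: in=[-5,4] → [-5,5] (was ⊥); enqueue []
  #7 pop 6: in=[-5,3] → [-2,1] (was ⊥); enqueue [3,5]
  #8 pop 7: in=[-5,4] → [-5,5] (was ⊥); enqueue [2]
  #9 pop 3: in=[-2,3] → [-5,4] (no change)
  #10 pop 5: in=[-5,4] → [-5,5] (no change)
  #11 pop 2: in=[-5,5] → [-5,3] (was ⊥); enqueue [1]
  #12 pop 1: in=[-5,3] → [-5,4] (was ⊥); enqueue [3]
  #13 pop 3: in=[-5,4] → [-5,4] (no change)

Fixpoint:
  val[0] = [-5,3]
  val[1] = [-5,4]
  val[2] = [-5,3]
  val[3] = [-5,4]
  val[4] = [2,3]
  val[5] = [-5,5]
  val[6] = [-2,1]
  val[7] = [-5,5]

no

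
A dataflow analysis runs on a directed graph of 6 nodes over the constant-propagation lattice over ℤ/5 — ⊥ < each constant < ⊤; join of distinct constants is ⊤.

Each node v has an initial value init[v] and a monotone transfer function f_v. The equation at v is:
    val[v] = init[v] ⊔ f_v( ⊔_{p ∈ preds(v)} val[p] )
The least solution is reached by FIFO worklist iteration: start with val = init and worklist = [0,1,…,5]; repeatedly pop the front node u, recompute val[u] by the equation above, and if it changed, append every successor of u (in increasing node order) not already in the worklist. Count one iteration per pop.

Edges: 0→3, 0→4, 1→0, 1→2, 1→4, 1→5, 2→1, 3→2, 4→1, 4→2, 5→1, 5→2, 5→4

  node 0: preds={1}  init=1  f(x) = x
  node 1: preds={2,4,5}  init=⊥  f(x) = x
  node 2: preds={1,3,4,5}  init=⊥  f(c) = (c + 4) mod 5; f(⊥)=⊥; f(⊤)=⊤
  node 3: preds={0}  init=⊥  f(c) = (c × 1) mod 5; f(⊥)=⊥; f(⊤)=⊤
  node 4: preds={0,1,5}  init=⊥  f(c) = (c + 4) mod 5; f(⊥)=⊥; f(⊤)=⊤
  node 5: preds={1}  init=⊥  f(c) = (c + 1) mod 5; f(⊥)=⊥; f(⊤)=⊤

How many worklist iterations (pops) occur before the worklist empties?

Worklist (16 pops):
  #1 pop 0: in=⊥ → 1 (no change)
  #2 pop 1: in=⊥ → ⊥ (no change)
  #3 pop 2: in=⊥ → ⊥ (no change)
  #4 pop 3: in=1 → 1 (was ⊥); enqueue [2]
  #5 pop 4: in=1 → 0 (was ⊥); enqueue [1]
  #6 pop 5: in=⊥ → ⊥ (no change)
  #7 pop 2: in=⊤ → ⊤ (was ⊥); enqueue []
  #8 pop 1: in=⊤ → ⊤ (was ⊥); enqueue [0,2,4,5]
  #9 pop 0: in=⊤ → ⊤ (was 1); enqueue [3]
  #10 pop 2: in=⊤ → ⊤ (no change)
  #11 pop 4: in=⊤ → ⊤ (was 0); enqueue [1,2]
  #12 pop 5: in=⊤ → ⊤ (was ⊥); enqueue [4]
  #13 pop 3: in=⊤ → ⊤ (was 1); enqueue []
  #14 pop 1: in=⊤ → ⊤ (no change)
  #15 pop 2: in=⊤ → ⊤ (no change)
  #16 pop 4: in=⊤ → ⊤ (no change)

Fixpoint:
  val[0] = ⊤
  val[1] = ⊤
  val[2] = ⊤
  val[3] = ⊤
  val[4] = ⊤
  val[5] = ⊤

16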